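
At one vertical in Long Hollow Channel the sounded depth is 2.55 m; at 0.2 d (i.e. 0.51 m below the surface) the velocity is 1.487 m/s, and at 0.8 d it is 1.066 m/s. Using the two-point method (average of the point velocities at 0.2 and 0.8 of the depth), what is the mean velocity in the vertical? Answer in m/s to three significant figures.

1.28 m/s

v̄ = (1.487 + 1.066) / 2 = 1.277 m/s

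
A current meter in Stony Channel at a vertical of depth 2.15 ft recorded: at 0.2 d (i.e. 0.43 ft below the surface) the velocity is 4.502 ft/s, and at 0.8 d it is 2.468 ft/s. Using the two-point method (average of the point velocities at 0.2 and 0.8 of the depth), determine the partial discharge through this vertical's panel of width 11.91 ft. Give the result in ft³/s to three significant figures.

89.2 ft³/s

v̄ = (4.502 + 2.468) / 2 = 3.485 ft/s
q = v̄ × d × w = 3.485 × 2.15 × 11.91 = 89.24 ft³/s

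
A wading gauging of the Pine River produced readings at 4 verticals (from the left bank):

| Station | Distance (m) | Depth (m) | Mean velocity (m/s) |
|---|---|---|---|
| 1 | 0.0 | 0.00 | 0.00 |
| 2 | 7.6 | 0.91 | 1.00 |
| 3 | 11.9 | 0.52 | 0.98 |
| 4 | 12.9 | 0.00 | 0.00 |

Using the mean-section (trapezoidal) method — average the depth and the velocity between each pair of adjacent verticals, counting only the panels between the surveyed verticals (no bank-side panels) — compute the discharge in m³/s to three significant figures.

Panel 1-2: Δb = 7.6 m, d̄ = (0.00+0.91)/2 = 0.455, v̄ = (0.00+1.00)/2 = 0.5 → q = 7.6×0.455×0.5 = 1.729 m³/s
Panel 2-3: Δb = 4.3 m, d̄ = (0.91+0.52)/2 = 0.715, v̄ = (1.00+0.98)/2 = 0.99 → q = 4.3×0.715×0.99 = 3.044 m³/s
Panel 3-4: Δb = 1 m, d̄ = (0.52+0.00)/2 = 0.26, v̄ = (0.98+0.00)/2 = 0.49 → q = 1×0.26×0.49 = 0.1274 m³/s
Q = Σ q = 4.900 m³/s

4.90 m³/s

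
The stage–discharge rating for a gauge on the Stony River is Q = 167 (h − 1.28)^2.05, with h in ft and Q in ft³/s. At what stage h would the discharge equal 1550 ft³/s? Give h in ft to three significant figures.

h − h₀ = (Q/C)^(1/b) = (1550/167)^(1/2.05) = 2.965 ft
h = 1.28 + 2.965 = 4.245 ft

4.24 ft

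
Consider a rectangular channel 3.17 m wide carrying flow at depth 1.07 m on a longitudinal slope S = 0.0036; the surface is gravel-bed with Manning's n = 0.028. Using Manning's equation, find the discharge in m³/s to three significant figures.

5.39 m³/s

A = b·y = 3.17 × 1.07 = 3.392 m²
P = b + 2y = 3.17 + 2×1.07 = 5.310 m
R = A/P = 3.392/5.310 = 0.6388 m
Q = (1/n)·A·R^(2/3)·S^(1/2) = (1/0.028) × 3.392 × 0.6388^(2/3) × 0.0036^(1/2) = 5.391 m³/s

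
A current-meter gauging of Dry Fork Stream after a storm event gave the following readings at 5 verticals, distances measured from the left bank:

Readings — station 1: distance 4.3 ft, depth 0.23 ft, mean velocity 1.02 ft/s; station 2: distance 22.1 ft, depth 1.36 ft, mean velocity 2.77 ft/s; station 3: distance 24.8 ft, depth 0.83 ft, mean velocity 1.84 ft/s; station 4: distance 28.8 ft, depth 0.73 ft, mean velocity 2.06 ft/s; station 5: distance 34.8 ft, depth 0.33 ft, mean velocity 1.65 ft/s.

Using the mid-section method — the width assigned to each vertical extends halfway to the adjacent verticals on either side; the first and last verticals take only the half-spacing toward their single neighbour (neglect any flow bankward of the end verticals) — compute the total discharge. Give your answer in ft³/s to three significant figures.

55.0 ft³/s

w_1 = (22.1 − 4.3)/2 = 8.9 ft; q_1 = 1.02 × 0.23 × 8.9 = 2.088 ft³/s
w_2 = (24.8 − 4.3)/2 = 10.25 ft; q_2 = 2.77 × 1.36 × 10.25 = 38.61 ft³/s
w_3 = (28.8 − 22.1)/2 = 3.35 ft; q_3 = 1.84 × 0.83 × 3.35 = 5.116 ft³/s
w_4 = (34.8 − 24.8)/2 = 5 ft; q_4 = 2.06 × 0.73 × 5 = 7.519 ft³/s
w_5 = (34.8 − 28.8)/2 = 3 ft; q_5 = 1.65 × 0.33 × 3 = 1.634 ft³/s
Q = Σ qᵢ = 54.97 ft³/s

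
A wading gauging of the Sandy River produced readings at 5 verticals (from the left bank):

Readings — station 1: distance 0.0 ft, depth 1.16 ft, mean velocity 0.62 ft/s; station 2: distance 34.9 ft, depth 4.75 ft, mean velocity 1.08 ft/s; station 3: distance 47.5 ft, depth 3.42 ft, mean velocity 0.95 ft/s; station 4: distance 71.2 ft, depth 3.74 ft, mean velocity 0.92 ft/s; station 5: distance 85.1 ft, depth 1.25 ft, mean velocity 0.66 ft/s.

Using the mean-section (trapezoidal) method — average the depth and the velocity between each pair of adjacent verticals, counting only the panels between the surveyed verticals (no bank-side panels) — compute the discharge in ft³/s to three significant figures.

247 ft³/s

Panel 1-2: Δb = 34.9 ft, d̄ = (1.16+4.75)/2 = 2.955, v̄ = (0.62+1.08)/2 = 0.85 → q = 34.9×2.955×0.85 = 87.66 ft³/s
Panel 2-3: Δb = 12.6 ft, d̄ = (4.75+3.42)/2 = 4.085, v̄ = (1.08+0.95)/2 = 1.015 → q = 12.6×4.085×1.015 = 52.24 ft³/s
Panel 3-4: Δb = 23.7 ft, d̄ = (3.42+3.74)/2 = 3.58, v̄ = (0.95+0.92)/2 = 0.935 → q = 23.7×3.58×0.935 = 79.33 ft³/s
Panel 4-5: Δb = 13.9 ft, d̄ = (3.74+1.25)/2 = 2.495, v̄ = (0.92+0.66)/2 = 0.79 → q = 13.9×2.495×0.79 = 27.40 ft³/s
Q = Σ q = 246.6 ft³/s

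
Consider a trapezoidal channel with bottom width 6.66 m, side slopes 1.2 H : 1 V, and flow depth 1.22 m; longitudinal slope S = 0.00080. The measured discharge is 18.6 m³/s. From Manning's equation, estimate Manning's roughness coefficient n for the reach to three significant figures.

A = (b + z·y)·y = (6.66 + 1.2×1.22)×1.22 = 9.911 m²
P = b + 2y√(1+z²) = 6.66 + 2×1.22×√(1+1.2²) = 10.47 m
R = A/P = 9.911/10.47 = 0.9465 m
n = (1/Q)·A·R^(2/3)·S^(1/2) = (1/18.6) × 9.911 × 0.9640 × 0.02828 = 0.01453

0.0145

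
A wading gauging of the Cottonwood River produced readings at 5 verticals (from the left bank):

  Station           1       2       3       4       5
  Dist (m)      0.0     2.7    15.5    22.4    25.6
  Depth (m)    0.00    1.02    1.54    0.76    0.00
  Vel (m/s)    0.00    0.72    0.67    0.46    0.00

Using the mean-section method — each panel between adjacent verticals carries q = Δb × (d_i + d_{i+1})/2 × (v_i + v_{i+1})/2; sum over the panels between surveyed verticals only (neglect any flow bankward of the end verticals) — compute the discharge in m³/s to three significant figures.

Panel 1-2: Δb = 2.7 m, d̄ = (0.00+1.02)/2 = 0.51, v̄ = (0.00+0.72)/2 = 0.36 → q = 2.7×0.51×0.36 = 0.4957 m³/s
Panel 2-3: Δb = 12.8 m, d̄ = (1.02+1.54)/2 = 1.28, v̄ = (0.72+0.67)/2 = 0.695 → q = 12.8×1.28×0.695 = 11.39 m³/s
Panel 3-4: Δb = 6.9 m, d̄ = (1.54+0.76)/2 = 1.15, v̄ = (0.67+0.46)/2 = 0.565 → q = 6.9×1.15×0.565 = 4.483 m³/s
Panel 4-5: Δb = 3.2 m, d̄ = (0.76+0.00)/2 = 0.38, v̄ = (0.46+0.00)/2 = 0.23 → q = 3.2×0.38×0.23 = 0.2797 m³/s
Q = Σ q = 16.65 m³/s

16.6 m³/s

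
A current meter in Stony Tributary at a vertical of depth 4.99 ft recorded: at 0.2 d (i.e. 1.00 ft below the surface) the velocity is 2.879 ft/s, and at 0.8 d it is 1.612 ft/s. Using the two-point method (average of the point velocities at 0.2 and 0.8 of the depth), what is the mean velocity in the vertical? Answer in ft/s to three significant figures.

v̄ = (2.879 + 1.612) / 2 = 2.246 ft/s

2.25 ft/s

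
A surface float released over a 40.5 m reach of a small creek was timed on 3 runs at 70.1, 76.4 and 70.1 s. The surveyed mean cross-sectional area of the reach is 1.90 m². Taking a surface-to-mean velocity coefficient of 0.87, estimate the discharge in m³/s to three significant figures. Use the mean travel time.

t̄ = (70.1 + 76.4 + 70.1) / 3 = 72.2 s
v_surface = L / t̄ = 40.5 / 72.2 = 0.5609 m/s
v_mean = 0.87 × 0.5609 = 0.4880 m/s
Q = A × v_mean = 1.90 × 0.4880 = 0.9272 m³/s

0.927 m³/s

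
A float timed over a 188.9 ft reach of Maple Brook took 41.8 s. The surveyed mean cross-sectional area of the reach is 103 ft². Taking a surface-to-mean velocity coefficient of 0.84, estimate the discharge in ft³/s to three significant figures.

391 ft³/s

v_surface = L / t̄ = 188.9 / 41.8 = 4.519 ft/s
v_mean = 0.84 × 4.519 = 3.796 ft/s
Q = A × v_mean = 103 × 3.796 = 391.0 ft³/s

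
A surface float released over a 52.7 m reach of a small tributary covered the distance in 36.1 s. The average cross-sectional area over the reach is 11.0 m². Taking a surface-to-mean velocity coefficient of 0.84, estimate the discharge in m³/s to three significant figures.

13.5 m³/s

v_surface = L / t̄ = 52.7 / 36.1 = 1.460 m/s
v_mean = 0.84 × 1.460 = 1.226 m/s
Q = A × v_mean = 11.0 × 1.226 = 13.49 m³/s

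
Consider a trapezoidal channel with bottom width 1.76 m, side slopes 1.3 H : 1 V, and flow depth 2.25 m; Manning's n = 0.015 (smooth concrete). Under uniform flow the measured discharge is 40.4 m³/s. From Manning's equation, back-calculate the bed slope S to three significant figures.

0.00273

A = (b + z·y)·y = (1.76 + 1.3×2.25)×2.25 = 10.54 m²
P = b + 2y√(1+z²) = 1.76 + 2×2.25×√(1+1.3²) = 9.141 m
R = A/P = 10.54/9.141 = 1.153 m
S = (Q·n / (1·A·R^(2/3)))² = (40.4×0.015 / (1×10.54×1.100))² = 0.002733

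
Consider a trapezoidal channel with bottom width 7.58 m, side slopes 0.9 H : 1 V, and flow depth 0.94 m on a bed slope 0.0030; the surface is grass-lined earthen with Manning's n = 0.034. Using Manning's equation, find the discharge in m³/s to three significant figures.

10.8 m³/s

A = (b + z·y)·y = (7.58 + 0.9×0.94)×0.94 = 7.920 m²
P = b + 2y√(1+z²) = 7.58 + 2×0.94×√(1+0.9²) = 10.11 m
R = A/P = 7.920/10.11 = 0.7835 m
Q = (1/n)·A·R^(2/3)·S^(1/2) = (1/0.034) × 7.920 × 0.7835^(2/3) × 0.0030^(1/2) = 10.84 m³/s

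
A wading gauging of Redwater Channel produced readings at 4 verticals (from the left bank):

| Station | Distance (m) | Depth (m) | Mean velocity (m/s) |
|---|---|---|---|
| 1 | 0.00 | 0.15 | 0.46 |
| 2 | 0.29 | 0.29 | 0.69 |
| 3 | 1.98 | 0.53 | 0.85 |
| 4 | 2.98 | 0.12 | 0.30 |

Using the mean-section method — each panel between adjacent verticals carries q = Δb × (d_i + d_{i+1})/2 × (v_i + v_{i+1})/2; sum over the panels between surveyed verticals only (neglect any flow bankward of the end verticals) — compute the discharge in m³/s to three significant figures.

Panel 1-2: Δb = 0.29 m, d̄ = (0.15+0.29)/2 = 0.22, v̄ = (0.46+0.69)/2 = 0.575 → q = 0.29×0.22×0.575 = 0.03669 m³/s
Panel 2-3: Δb = 1.69 m, d̄ = (0.29+0.53)/2 = 0.41, v̄ = (0.69+0.85)/2 = 0.77 → q = 1.69×0.41×0.77 = 0.5335 m³/s
Panel 3-4: Δb = 1 m, d̄ = (0.53+0.12)/2 = 0.325, v̄ = (0.85+0.30)/2 = 0.575 → q = 1×0.325×0.575 = 0.1869 m³/s
Q = Σ q = 0.7571 m³/s

0.757 m³/s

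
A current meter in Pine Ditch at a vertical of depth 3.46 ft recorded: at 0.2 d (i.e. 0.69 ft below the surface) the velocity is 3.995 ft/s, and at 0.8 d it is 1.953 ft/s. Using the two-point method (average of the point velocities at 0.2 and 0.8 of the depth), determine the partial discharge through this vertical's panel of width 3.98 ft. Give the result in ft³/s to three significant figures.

41.0 ft³/s

v̄ = (3.995 + 1.953) / 2 = 2.974 ft/s
q = v̄ × d × w = 2.974 × 3.46 × 3.98 = 40.95 ft³/s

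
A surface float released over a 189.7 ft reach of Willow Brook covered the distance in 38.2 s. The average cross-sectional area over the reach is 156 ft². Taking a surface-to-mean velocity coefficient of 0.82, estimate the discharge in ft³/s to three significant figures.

635 ft³/s

v_surface = L / t̄ = 189.7 / 38.2 = 4.966 ft/s
v_mean = 0.82 × 4.966 = 4.072 ft/s
Q = A × v_mean = 156 × 4.072 = 635.2 ft³/s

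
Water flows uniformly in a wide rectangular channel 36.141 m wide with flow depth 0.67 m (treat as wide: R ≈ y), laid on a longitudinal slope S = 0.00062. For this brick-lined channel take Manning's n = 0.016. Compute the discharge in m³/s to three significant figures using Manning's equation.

A = b·y = 36.141 × 0.67 = 24.21 m²
Wide channel: R ≈ y = 0.67 m
Q = (1/n)·A·R^(2/3)·S^(1/2) = (1/0.016) × 24.21 × 0.6700^(2/3) × 0.00062^(1/2) = 28.85 m³/s

28.9 m³/s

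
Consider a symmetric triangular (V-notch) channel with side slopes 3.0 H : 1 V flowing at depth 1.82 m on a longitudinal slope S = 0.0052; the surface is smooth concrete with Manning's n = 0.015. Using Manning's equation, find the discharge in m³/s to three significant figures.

A = z·y² = 3.0×1.82² = 9.937 m²
P = 2y√(1+z²) = 2×1.82×√(1+3.0²) = 11.51 m
R = A/P = 9.937/11.51 = 0.8633 m
Q = (1/n)·A·R^(2/3)·S^(1/2) = (1/0.015) × 9.937 × 0.8633^(2/3) × 0.0052^(1/2) = 43.31 m³/s

43.3 m³/s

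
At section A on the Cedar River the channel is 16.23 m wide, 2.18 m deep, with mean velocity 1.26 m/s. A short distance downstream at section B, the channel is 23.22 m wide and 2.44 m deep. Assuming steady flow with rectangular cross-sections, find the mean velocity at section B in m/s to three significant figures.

Q = A₁V₁ = (16.23×2.18) × 1.26 = 44.58 m³/s
A₂ = 23.22 × 2.44 = 56.66 m²
V₂ = Q/A₂ = 44.58/56.66 = 0.7869 m/s

0.787 m/s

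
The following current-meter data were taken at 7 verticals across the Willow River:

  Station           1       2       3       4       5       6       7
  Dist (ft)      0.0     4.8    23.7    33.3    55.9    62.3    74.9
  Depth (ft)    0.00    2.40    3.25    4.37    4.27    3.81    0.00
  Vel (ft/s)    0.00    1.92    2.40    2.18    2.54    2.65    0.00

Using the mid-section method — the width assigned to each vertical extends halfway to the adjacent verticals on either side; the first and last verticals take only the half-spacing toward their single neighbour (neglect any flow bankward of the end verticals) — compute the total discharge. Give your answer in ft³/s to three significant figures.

w_2 = (23.7 − 0.0)/2 = 11.85 ft; q_2 = 1.92 × 2.40 × 11.85 = 54.60 ft³/s
w_3 = (33.3 − 4.8)/2 = 14.25 ft; q_3 = 2.40 × 3.25 × 14.25 = 111.2 ft³/s
w_4 = (55.9 − 23.7)/2 = 16.1 ft; q_4 = 2.18 × 4.37 × 16.1 = 153.4 ft³/s
w_5 = (62.3 − 33.3)/2 = 14.5 ft; q_5 = 2.54 × 4.27 × 14.5 = 157.3 ft³/s
w_6 = (74.9 − 55.9)/2 = 9.5 ft; q_6 = 2.65 × 3.81 × 9.5 = 95.92 ft³/s
Stations 1, 7 contribute zero (depth or velocity is 0).
Q = Σ qᵢ = 572.3 ft³/s

572 ft³/s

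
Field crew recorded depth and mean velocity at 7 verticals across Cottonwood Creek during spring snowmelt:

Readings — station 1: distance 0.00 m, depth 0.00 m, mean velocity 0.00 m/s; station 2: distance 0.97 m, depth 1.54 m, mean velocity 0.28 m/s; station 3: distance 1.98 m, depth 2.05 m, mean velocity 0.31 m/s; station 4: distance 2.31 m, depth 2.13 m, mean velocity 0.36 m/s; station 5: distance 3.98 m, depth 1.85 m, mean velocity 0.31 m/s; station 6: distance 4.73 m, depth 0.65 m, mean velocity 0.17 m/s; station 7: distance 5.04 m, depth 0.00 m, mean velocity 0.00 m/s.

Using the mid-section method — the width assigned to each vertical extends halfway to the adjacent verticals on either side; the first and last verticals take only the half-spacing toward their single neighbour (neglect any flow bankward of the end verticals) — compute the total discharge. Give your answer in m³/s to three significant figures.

w_2 = (1.98 − 0.00)/2 = 0.99 m; q_2 = 0.28 × 1.54 × 0.99 = 0.4269 m³/s
w_3 = (2.31 − 0.97)/2 = 0.67 m; q_3 = 0.31 × 2.05 × 0.67 = 0.4258 m³/s
w_4 = (3.98 − 1.98)/2 = 1 m; q_4 = 0.36 × 2.13 × 1 = 0.7668 m³/s
w_5 = (4.73 − 2.31)/2 = 1.21 m; q_5 = 0.31 × 1.85 × 1.21 = 0.6939 m³/s
w_6 = (5.04 − 3.98)/2 = 0.53 m; q_6 = 0.17 × 0.65 × 0.53 = 0.05857 m³/s
Stations 1, 7 contribute zero (depth or velocity is 0).
Q = Σ qᵢ = 2.372 m³/s

2.37 m³/s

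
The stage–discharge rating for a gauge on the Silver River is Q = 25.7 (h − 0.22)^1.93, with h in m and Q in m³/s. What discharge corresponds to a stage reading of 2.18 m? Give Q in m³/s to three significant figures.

94.2 m³/s

Q = 25.7 × (2.18 − 0.22)^1.93 = 25.7 × 1.96^1.93 = 94.19 m³/s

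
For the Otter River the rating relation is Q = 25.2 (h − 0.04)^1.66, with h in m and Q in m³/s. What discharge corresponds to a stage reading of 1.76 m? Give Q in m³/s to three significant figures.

Q = 25.2 × (1.76 − 0.04)^1.66 = 25.2 × 1.72^1.66 = 62.00 m³/s

62.0 m³/s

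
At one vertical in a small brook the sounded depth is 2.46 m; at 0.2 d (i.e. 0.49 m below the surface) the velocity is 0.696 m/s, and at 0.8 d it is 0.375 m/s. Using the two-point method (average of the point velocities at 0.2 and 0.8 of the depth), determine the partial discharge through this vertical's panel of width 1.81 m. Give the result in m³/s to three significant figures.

v̄ = (0.696 + 0.375) / 2 = 0.5355 m/s
q = v̄ × d × w = 0.5355 × 2.46 × 1.81 = 2.384 m³/s

2.38 m³/s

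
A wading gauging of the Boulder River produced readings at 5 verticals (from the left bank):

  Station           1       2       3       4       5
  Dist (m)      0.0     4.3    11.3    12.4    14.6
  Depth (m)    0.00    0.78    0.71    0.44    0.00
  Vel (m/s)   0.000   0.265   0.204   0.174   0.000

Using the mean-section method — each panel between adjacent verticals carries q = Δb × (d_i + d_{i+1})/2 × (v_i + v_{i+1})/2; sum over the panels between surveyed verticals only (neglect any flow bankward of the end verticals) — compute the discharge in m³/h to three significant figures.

5780 m³/h

Panel 1-2: Δb = 4.3 m, d̄ = (0.00+0.78)/2 = 0.39, v̄ = (0.000+0.265)/2 = 0.1325 → q = 4.3×0.39×0.1325 = 0.2222 m³/s
Panel 2-3: Δb = 7 m, d̄ = (0.78+0.71)/2 = 0.745, v̄ = (0.265+0.204)/2 = 0.2345 → q = 7×0.745×0.2345 = 1.223 m³/s
Panel 3-4: Δb = 1.1 m, d̄ = (0.71+0.44)/2 = 0.575, v̄ = (0.204+0.174)/2 = 0.189 → q = 1.1×0.575×0.189 = 0.1195 m³/s
Panel 4-5: Δb = 2.2 m, d̄ = (0.44+0.00)/2 = 0.22, v̄ = (0.174+0.000)/2 = 0.087 → q = 2.2×0.22×0.087 = 0.04211 m³/s
Q = Σ q = 1.607 m³/s
= 1.607 × 3600 = 5784 m³/h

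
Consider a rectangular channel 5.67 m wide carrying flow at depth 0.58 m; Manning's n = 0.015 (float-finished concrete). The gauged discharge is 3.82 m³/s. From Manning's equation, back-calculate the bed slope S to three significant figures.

0.000804

A = b·y = 5.67 × 0.58 = 3.289 m²
P = b + 2y = 5.67 + 2×0.58 = 6.830 m
R = A/P = 3.289/6.830 = 0.4815 m
S = (Q·n / (1·A·R^(2/3)))² = (3.82×0.015 / (1×3.289×0.6143))² = 0.0008045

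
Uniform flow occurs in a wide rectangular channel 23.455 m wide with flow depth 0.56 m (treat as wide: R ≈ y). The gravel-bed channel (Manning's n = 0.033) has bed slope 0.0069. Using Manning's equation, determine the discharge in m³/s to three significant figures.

A = b·y = 23.455 × 0.56 = 13.13 m²
Wide channel: R ≈ y = 0.56 m
Q = (1/n)·A·R^(2/3)·S^(1/2) = (1/0.033) × 13.13 × 0.5600^(2/3) × 0.0069^(1/2) = 22.46 m³/s

22.5 m³/s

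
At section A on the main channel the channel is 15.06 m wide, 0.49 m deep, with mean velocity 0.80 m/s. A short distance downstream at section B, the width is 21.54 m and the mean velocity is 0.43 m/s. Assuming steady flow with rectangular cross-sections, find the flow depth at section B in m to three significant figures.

Q = A₁V₁ = (15.06×0.49) × 0.80 = 5.904 m³/s
d₂ = Q/(b₂ V₂) = 5.904/(21.54×0.43) = 0.6374 m

0.637 m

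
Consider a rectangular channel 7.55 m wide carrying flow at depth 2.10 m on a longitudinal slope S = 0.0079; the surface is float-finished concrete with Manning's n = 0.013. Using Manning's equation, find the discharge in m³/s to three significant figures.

132 m³/s

A = b·y = 7.55 × 2.10 = 15.86 m²
P = b + 2y = 7.55 + 2×2.10 = 11.75 m
R = A/P = 15.86/11.75 = 1.349 m
Q = (1/n)·A·R^(2/3)·S^(1/2) = (1/0.013) × 15.86 × 1.349^(2/3) × 0.0079^(1/2) = 132.4 m³/s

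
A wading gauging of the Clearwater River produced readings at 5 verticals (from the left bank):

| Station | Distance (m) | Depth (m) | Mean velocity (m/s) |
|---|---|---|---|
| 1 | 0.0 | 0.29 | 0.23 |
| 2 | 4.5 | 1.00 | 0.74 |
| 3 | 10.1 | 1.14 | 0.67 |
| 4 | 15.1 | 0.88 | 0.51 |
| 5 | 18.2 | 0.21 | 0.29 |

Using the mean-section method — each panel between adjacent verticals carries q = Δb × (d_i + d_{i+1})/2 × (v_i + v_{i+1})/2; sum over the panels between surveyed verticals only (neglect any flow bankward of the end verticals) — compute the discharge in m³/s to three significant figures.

Panel 1-2: Δb = 4.5 m, d̄ = (0.29+1.00)/2 = 0.645, v̄ = (0.23+0.74)/2 = 0.485 → q = 4.5×0.645×0.485 = 1.408 m³/s
Panel 2-3: Δb = 5.6 m, d̄ = (1.00+1.14)/2 = 1.07, v̄ = (0.74+0.67)/2 = 0.705 → q = 5.6×1.07×0.705 = 4.224 m³/s
Panel 3-4: Δb = 5 m, d̄ = (1.14+0.88)/2 = 1.01, v̄ = (0.67+0.51)/2 = 0.59 → q = 5×1.01×0.59 = 2.980 m³/s
Panel 4-5: Δb = 3.1 m, d̄ = (0.88+0.21)/2 = 0.545, v̄ = (0.51+0.29)/2 = 0.4 → q = 3.1×0.545×0.4 = 0.6758 m³/s
Q = Σ q = 9.287 m³/s

9.29 m³/s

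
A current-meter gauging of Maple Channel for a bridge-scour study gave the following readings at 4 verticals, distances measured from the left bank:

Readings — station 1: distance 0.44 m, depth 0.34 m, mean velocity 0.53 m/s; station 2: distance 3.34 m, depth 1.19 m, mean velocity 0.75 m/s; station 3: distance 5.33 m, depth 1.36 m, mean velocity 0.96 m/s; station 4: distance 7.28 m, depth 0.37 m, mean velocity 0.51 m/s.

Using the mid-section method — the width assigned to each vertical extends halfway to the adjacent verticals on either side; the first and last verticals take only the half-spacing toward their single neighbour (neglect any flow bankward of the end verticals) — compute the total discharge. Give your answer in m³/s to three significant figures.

5.20 m³/s

w_1 = (3.34 − 0.44)/2 = 1.45 m; q_1 = 0.53 × 0.34 × 1.45 = 0.2613 m³/s
w_2 = (5.33 − 0.44)/2 = 2.445 m; q_2 = 0.75 × 1.19 × 2.445 = 2.182 m³/s
w_3 = (7.28 − 3.34)/2 = 1.97 m; q_3 = 0.96 × 1.36 × 1.97 = 2.572 m³/s
w_4 = (7.28 − 5.33)/2 = 0.975 m; q_4 = 0.51 × 0.37 × 0.975 = 0.1840 m³/s
Q = Σ qᵢ = 5.199 m³/s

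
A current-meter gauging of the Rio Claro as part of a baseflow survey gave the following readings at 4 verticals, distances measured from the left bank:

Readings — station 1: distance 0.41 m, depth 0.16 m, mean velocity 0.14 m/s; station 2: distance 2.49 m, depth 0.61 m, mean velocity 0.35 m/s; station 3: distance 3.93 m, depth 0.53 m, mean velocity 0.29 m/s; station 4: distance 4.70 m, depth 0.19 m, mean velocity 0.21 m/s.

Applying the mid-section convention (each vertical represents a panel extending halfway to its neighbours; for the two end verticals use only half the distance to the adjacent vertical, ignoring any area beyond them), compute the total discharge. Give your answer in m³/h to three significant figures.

2100 m³/h

w_1 = (2.49 − 0.41)/2 = 1.04 m; q_1 = 0.14 × 0.16 × 1.04 = 0.02330 m³/s
w_2 = (3.93 − 0.41)/2 = 1.76 m; q_2 = 0.35 × 0.61 × 1.76 = 0.3758 m³/s
w_3 = (4.70 − 2.49)/2 = 1.105 m; q_3 = 0.29 × 0.53 × 1.105 = 0.1698 m³/s
w_4 = (4.70 − 3.93)/2 = 0.385 m; q_4 = 0.21 × 0.19 × 0.385 = 0.01536 m³/s
Q = Σ qᵢ = 0.5843 m³/s
= 0.5843 × 3600 = 2103 m³/h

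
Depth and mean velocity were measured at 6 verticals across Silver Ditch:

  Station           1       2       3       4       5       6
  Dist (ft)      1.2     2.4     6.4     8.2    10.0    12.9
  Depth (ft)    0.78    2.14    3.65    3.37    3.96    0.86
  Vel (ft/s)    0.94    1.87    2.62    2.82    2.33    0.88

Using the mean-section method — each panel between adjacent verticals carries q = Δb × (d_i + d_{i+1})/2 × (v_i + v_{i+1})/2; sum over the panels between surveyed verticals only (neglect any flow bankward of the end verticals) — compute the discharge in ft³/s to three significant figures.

Panel 1-2: Δb = 1.2 ft, d̄ = (0.78+2.14)/2 = 1.46, v̄ = (0.94+1.87)/2 = 1.405 → q = 1.2×1.46×1.405 = 2.462 ft³/s
Panel 2-3: Δb = 4 ft, d̄ = (2.14+3.65)/2 = 2.895, v̄ = (1.87+2.62)/2 = 2.245 → q = 4×2.895×2.245 = 26.00 ft³/s
Panel 3-4: Δb = 1.8 ft, d̄ = (3.65+3.37)/2 = 3.51, v̄ = (2.62+2.82)/2 = 2.72 → q = 1.8×3.51×2.72 = 17.18 ft³/s
Panel 4-5: Δb = 1.8 ft, d̄ = (3.37+3.96)/2 = 3.665, v̄ = (2.82+2.33)/2 = 2.575 → q = 1.8×3.665×2.575 = 16.99 ft³/s
Panel 5-6: Δb = 2.9 ft, d̄ = (3.96+0.86)/2 = 2.41, v̄ = (2.33+0.88)/2 = 1.605 → q = 2.9×2.41×1.605 = 11.22 ft³/s
Q = Σ q = 73.85 ft³/s

73.8 ft³/s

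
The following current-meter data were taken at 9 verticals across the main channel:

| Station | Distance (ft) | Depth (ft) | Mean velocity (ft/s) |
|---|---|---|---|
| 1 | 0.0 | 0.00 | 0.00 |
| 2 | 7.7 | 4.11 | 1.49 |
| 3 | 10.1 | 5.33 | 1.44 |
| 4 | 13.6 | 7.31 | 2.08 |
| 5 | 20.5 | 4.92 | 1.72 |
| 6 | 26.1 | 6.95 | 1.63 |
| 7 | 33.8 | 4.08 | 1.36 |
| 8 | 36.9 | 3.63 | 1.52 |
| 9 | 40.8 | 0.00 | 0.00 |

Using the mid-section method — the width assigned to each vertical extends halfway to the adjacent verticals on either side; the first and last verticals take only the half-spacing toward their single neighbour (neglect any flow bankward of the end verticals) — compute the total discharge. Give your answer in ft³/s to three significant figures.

w_2 = (10.1 − 0.0)/2 = 5.05 ft; q_2 = 1.49 × 4.11 × 5.05 = 30.93 ft³/s
w_3 = (13.6 − 7.7)/2 = 2.95 ft; q_3 = 1.44 × 5.33 × 2.95 = 22.64 ft³/s
w_4 = (20.5 − 10.1)/2 = 5.2 ft; q_4 = 2.08 × 7.31 × 5.2 = 79.06 ft³/s
w_5 = (26.1 − 13.6)/2 = 6.25 ft; q_5 = 1.72 × 4.92 × 6.25 = 52.89 ft³/s
w_6 = (33.8 − 20.5)/2 = 6.65 ft; q_6 = 1.63 × 6.95 × 6.65 = 75.33 ft³/s
w_7 = (36.9 − 26.1)/2 = 5.4 ft; q_7 = 1.36 × 4.08 × 5.4 = 29.96 ft³/s
w_8 = (40.8 − 33.8)/2 = 3.5 ft; q_8 = 1.52 × 3.63 × 3.5 = 19.31 ft³/s
Stations 1, 9 contribute zero (depth or velocity is 0).
Q = Σ qᵢ = 310.1 ft³/s

310 ft³/s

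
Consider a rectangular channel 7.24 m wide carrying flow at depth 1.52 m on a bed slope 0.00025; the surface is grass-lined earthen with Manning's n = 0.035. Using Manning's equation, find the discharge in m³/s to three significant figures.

5.20 m³/s

A = b·y = 7.24 × 1.52 = 11.00 m²
P = b + 2y = 7.24 + 2×1.52 = 10.28 m
R = A/P = 11.00/10.28 = 1.071 m
Q = (1/n)·A·R^(2/3)·S^(1/2) = (1/0.035) × 11.00 × 1.071^(2/3) × 0.00025^(1/2) = 5.202 m³/s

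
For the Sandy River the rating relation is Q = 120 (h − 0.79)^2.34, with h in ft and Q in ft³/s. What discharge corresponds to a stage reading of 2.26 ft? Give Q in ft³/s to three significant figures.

Q = 120 × (2.26 − 0.79)^2.34 = 120 × 1.47^2.34 = 295.6 ft³/s

296 ft³/s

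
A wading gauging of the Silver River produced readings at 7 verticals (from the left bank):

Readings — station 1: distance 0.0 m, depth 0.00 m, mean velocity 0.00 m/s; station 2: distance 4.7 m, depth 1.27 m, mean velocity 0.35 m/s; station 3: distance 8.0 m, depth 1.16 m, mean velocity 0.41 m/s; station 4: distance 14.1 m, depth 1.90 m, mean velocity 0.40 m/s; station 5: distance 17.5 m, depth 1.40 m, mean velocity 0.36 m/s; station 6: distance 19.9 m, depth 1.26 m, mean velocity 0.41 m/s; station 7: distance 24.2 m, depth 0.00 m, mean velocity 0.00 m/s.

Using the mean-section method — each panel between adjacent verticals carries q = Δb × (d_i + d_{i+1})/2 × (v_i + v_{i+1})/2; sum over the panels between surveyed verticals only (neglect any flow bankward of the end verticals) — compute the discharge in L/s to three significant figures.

9740 L/s

Panel 1-2: Δb = 4.7 m, d̄ = (0.00+1.27)/2 = 0.635, v̄ = (0.00+0.35)/2 = 0.175 → q = 4.7×0.635×0.175 = 0.5223 m³/s
Panel 2-3: Δb = 3.3 m, d̄ = (1.27+1.16)/2 = 1.215, v̄ = (0.35+0.41)/2 = 0.38 → q = 3.3×1.215×0.38 = 1.524 m³/s
Panel 3-4: Δb = 6.1 m, d̄ = (1.16+1.90)/2 = 1.53, v̄ = (0.41+0.40)/2 = 0.405 → q = 6.1×1.53×0.405 = 3.780 m³/s
Panel 4-5: Δb = 3.4 m, d̄ = (1.90+1.40)/2 = 1.65, v̄ = (0.40+0.36)/2 = 0.38 → q = 3.4×1.65×0.38 = 2.132 m³/s
Panel 5-6: Δb = 2.4 m, d̄ = (1.40+1.26)/2 = 1.33, v̄ = (0.36+0.41)/2 = 0.385 → q = 2.4×1.33×0.385 = 1.229 m³/s
Panel 6-7: Δb = 4.3 m, d̄ = (1.26+0.00)/2 = 0.63, v̄ = (0.41+0.00)/2 = 0.205 → q = 4.3×0.63×0.205 = 0.5553 m³/s
Q = Σ q = 9.742 m³/s
= 9.742 × 1000 = 9742 L/s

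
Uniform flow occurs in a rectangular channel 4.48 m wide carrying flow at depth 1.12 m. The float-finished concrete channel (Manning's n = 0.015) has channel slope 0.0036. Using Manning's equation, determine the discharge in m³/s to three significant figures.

16.5 m³/s

A = b·y = 4.48 × 1.12 = 5.018 m²
P = b + 2y = 4.48 + 2×1.12 = 6.720 m
R = A/P = 5.018/6.720 = 0.7467 m
Q = (1/n)·A·R^(2/3)·S^(1/2) = (1/0.015) × 5.018 × 0.7467^(2/3) × 0.0036^(1/2) = 16.52 m³/s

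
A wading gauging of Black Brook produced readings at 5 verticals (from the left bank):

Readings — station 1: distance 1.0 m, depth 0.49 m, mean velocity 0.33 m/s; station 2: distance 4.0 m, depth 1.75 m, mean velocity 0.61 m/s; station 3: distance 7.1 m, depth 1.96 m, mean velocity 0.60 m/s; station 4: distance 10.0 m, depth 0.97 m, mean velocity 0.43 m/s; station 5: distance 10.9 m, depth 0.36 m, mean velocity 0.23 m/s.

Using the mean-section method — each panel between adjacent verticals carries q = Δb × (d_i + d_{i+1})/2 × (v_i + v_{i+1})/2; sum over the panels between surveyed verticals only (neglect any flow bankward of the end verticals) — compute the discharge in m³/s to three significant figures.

Panel 1-2: Δb = 3 m, d̄ = (0.49+1.75)/2 = 1.12, v̄ = (0.33+0.61)/2 = 0.47 → q = 3×1.12×0.47 = 1.579 m³/s
Panel 2-3: Δb = 3.1 m, d̄ = (1.75+1.96)/2 = 1.855, v̄ = (0.61+0.60)/2 = 0.605 → q = 3.1×1.855×0.605 = 3.479 m³/s
Panel 3-4: Δb = 2.9 m, d̄ = (1.96+0.97)/2 = 1.465, v̄ = (0.60+0.43)/2 = 0.515 → q = 2.9×1.465×0.515 = 2.188 m³/s
Panel 4-5: Δb = 0.9 m, d̄ = (0.97+0.36)/2 = 0.665, v̄ = (0.43+0.23)/2 = 0.33 → q = 0.9×0.665×0.33 = 0.1975 m³/s
Q = Σ q = 7.444 m³/s

7.44 m³/s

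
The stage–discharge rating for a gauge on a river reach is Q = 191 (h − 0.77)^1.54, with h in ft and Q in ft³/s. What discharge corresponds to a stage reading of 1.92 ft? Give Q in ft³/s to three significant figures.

Q = 191 × (1.92 − 0.77)^1.54 = 191 × 1.15^1.54 = 236.9 ft³/s

237 ft³/s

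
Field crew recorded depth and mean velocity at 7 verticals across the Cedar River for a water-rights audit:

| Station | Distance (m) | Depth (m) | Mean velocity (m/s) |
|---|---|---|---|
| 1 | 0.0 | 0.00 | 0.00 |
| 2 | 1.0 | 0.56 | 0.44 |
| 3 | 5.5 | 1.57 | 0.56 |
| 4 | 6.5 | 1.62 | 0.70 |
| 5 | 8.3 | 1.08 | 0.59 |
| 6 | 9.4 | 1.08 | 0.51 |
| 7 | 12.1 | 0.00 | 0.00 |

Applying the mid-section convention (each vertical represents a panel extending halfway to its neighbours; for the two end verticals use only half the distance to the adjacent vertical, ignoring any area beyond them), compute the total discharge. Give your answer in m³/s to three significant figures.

6.65 m³/s

w_2 = (5.5 − 0.0)/2 = 2.75 m; q_2 = 0.44 × 0.56 × 2.75 = 0.6776 m³/s
w_3 = (6.5 − 1.0)/2 = 2.75 m; q_3 = 0.56 × 1.57 × 2.75 = 2.418 m³/s
w_4 = (8.3 − 5.5)/2 = 1.4 m; q_4 = 0.70 × 1.62 × 1.4 = 1.588 m³/s
w_5 = (9.4 − 6.5)/2 = 1.45 m; q_5 = 0.59 × 1.08 × 1.45 = 0.9239 m³/s
w_6 = (12.1 − 8.3)/2 = 1.9 m; q_6 = 0.51 × 1.08 × 1.9 = 1.047 m³/s
Stations 1, 7 contribute zero (depth or velocity is 0).
Q = Σ qᵢ = 6.653 m³/s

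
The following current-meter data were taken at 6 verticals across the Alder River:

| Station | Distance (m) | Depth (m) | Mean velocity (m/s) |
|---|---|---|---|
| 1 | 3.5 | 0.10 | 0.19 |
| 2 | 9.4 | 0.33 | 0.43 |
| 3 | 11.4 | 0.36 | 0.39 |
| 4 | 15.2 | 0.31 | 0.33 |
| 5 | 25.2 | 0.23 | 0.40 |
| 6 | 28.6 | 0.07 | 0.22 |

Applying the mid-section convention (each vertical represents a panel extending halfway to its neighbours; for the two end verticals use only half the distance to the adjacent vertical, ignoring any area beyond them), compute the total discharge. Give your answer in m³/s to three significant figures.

2.37 m³/s

w_1 = (9.4 − 3.5)/2 = 2.95 m; q_1 = 0.19 × 0.10 × 2.95 = 0.05605 m³/s
w_2 = (11.4 − 3.5)/2 = 3.95 m; q_2 = 0.43 × 0.33 × 3.95 = 0.5605 m³/s
w_3 = (15.2 − 9.4)/2 = 2.9 m; q_3 = 0.39 × 0.36 × 2.9 = 0.4072 m³/s
w_4 = (25.2 − 11.4)/2 = 6.9 m; q_4 = 0.33 × 0.31 × 6.9 = 0.7059 m³/s
w_5 = (28.6 − 15.2)/2 = 6.7 m; q_5 = 0.40 × 0.23 × 6.7 = 0.6164 m³/s
w_6 = (28.6 − 25.2)/2 = 1.7 m; q_6 = 0.22 × 0.07 × 1.7 = 0.02618 m³/s
Q = Σ qᵢ = 2.372 m³/s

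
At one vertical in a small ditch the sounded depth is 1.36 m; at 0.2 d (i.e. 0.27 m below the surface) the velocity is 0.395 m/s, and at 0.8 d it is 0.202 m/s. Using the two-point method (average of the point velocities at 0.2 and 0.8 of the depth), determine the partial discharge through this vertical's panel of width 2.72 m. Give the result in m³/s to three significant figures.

1.10 m³/s

v̄ = (0.395 + 0.202) / 2 = 0.2985 m/s
q = v̄ × d × w = 0.2985 × 1.36 × 2.72 = 1.104 m³/s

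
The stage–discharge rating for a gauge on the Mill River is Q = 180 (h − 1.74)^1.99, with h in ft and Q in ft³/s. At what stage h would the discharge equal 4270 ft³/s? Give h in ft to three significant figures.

6.65 ft

h − h₀ = (Q/C)^(1/b) = (4270/180)^(1/1.99) = 4.909 ft
h = 1.74 + 4.909 = 6.649 ft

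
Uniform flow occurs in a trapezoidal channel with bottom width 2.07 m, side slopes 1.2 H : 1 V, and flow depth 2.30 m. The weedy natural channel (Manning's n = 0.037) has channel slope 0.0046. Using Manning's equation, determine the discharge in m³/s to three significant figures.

23.0 m³/s

A = (b + z·y)·y = (2.07 + 1.2×2.30)×2.30 = 11.11 m²
P = b + 2y√(1+z²) = 2.07 + 2×2.30×√(1+1.2²) = 9.255 m
R = A/P = 11.11/9.255 = 1.200 m
Q = (1/n)·A·R^(2/3)·S^(1/2) = (1/0.037) × 11.11 × 1.200^(2/3) × 0.0046^(1/2) = 23.00 m³/s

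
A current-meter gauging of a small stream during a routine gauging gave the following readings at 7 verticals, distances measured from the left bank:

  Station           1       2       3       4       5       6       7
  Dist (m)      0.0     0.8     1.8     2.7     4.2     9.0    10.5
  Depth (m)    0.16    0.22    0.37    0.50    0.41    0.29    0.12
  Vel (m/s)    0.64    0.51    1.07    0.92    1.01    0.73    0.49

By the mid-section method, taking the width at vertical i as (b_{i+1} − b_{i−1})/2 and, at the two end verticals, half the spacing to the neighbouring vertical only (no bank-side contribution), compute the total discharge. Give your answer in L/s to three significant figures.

3090 L/s

w_1 = (0.8 − 0.0)/2 = 0.4 m; q_1 = 0.64 × 0.16 × 0.4 = 0.04096 m³/s
w_2 = (1.8 − 0.0)/2 = 0.9 m; q_2 = 0.51 × 0.22 × 0.9 = 0.1010 m³/s
w_3 = (2.7 − 0.8)/2 = 0.95 m; q_3 = 1.07 × 0.37 × 0.95 = 0.3761 m³/s
w_4 = (4.2 − 1.8)/2 = 1.2 m; q_4 = 0.92 × 0.50 × 1.2 = 0.5520 m³/s
w_5 = (9.0 − 2.7)/2 = 3.15 m; q_5 = 1.01 × 0.41 × 3.15 = 1.304 m³/s
w_6 = (10.5 − 4.2)/2 = 3.15 m; q_6 = 0.73 × 0.29 × 3.15 = 0.6669 m³/s
w_7 = (10.5 − 9.0)/2 = 0.75 m; q_7 = 0.49 × 0.12 × 0.75 = 0.04410 m³/s
Q = Σ qᵢ = 3.085 m³/s
= 3.085 × 1000 = 3085 L/s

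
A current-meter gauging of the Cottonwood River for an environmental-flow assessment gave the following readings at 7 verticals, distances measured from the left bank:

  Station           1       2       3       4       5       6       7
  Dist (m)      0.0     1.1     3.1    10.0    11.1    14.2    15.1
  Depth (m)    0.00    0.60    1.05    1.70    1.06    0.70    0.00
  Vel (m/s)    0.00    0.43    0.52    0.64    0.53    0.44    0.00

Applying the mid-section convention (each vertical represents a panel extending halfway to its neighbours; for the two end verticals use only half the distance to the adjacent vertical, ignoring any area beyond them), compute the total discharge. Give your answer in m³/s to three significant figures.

w_2 = (3.1 − 0.0)/2 = 1.55 m; q_2 = 0.43 × 0.60 × 1.55 = 0.3999 m³/s
w_3 = (10.0 − 1.1)/2 = 4.45 m; q_3 = 0.52 × 1.05 × 4.45 = 2.430 m³/s
w_4 = (11.1 − 3.1)/2 = 4 m; q_4 = 0.64 × 1.70 × 4 = 4.352 m³/s
w_5 = (14.2 − 10.0)/2 = 2.1 m; q_5 = 0.53 × 1.06 × 2.1 = 1.180 m³/s
w_6 = (15.1 − 11.1)/2 = 2 m; q_6 = 0.44 × 0.70 × 2 = 0.6160 m³/s
Stations 1, 7 contribute zero (depth or velocity is 0).
Q = Σ qᵢ = 8.977 m³/s

8.98 m³/s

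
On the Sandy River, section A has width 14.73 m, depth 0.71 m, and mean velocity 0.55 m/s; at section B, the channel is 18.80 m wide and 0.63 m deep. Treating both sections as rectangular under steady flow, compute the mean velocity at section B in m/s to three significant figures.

0.486 m/s

Q = A₁V₁ = (14.73×0.71) × 0.55 = 5.752 m³/s
A₂ = 18.80 × 0.63 = 11.84 m²
V₂ = Q/A₂ = 5.752/11.84 = 0.4857 m/s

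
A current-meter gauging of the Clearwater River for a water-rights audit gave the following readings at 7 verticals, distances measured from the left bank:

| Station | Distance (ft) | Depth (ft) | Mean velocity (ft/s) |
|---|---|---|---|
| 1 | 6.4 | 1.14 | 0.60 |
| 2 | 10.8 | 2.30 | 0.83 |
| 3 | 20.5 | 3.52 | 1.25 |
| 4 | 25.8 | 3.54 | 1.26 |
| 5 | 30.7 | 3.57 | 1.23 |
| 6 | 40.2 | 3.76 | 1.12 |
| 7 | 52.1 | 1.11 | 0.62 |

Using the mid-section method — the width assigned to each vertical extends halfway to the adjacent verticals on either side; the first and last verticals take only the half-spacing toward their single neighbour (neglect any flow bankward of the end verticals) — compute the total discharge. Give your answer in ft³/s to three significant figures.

w_1 = (10.8 − 6.4)/2 = 2.2 ft; q_1 = 0.60 × 1.14 × 2.2 = 1.505 ft³/s
w_2 = (20.5 − 6.4)/2 = 7.05 ft; q_2 = 0.83 × 2.30 × 7.05 = 13.46 ft³/s
w_3 = (25.8 − 10.8)/2 = 7.5 ft; q_3 = 1.25 × 3.52 × 7.5 = 33.00 ft³/s
w_4 = (30.7 − 20.5)/2 = 5.1 ft; q_4 = 1.26 × 3.54 × 5.1 = 22.75 ft³/s
w_5 = (40.2 − 25.8)/2 = 7.2 ft; q_5 = 1.23 × 3.57 × 7.2 = 31.62 ft³/s
w_6 = (52.1 − 30.7)/2 = 10.7 ft; q_6 = 1.12 × 3.76 × 10.7 = 45.06 ft³/s
w_7 = (52.1 − 40.2)/2 = 5.95 ft; q_7 = 0.62 × 1.11 × 5.95 = 4.095 ft³/s
Q = Σ qᵢ = 151.5 ft³/s

151 ft³/s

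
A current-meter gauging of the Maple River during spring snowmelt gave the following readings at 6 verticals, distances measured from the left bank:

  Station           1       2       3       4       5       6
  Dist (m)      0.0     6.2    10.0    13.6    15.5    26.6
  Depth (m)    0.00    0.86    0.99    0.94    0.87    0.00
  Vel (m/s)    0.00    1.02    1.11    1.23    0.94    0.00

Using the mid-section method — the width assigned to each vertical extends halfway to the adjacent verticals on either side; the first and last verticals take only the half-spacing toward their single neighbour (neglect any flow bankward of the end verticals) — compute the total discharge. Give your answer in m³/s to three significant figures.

16.9 m³/s

w_2 = (10.0 − 0.0)/2 = 5 m; q_2 = 1.02 × 0.86 × 5 = 4.386 m³/s
w_3 = (13.6 − 6.2)/2 = 3.7 m; q_3 = 1.11 × 0.99 × 3.7 = 4.066 m³/s
w_4 = (15.5 − 10.0)/2 = 2.75 m; q_4 = 1.23 × 0.94 × 2.75 = 3.180 m³/s
w_5 = (26.6 − 13.6)/2 = 6.5 m; q_5 = 0.94 × 0.87 × 6.5 = 5.316 m³/s
Stations 1, 6 contribute zero (depth or velocity is 0).
Q = Σ qᵢ = 16.95 m³/s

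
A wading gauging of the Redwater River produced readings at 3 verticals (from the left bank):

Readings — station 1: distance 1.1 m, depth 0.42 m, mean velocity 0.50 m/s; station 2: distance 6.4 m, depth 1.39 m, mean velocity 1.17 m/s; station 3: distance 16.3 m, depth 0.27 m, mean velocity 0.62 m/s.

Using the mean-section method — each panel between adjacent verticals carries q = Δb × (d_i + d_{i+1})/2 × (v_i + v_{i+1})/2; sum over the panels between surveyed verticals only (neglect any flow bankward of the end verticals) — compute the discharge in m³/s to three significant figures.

11.4 m³/s

Panel 1-2: Δb = 5.3 m, d̄ = (0.42+1.39)/2 = 0.905, v̄ = (0.50+1.17)/2 = 0.835 → q = 5.3×0.905×0.835 = 4.005 m³/s
Panel 2-3: Δb = 9.9 m, d̄ = (1.39+0.27)/2 = 0.83, v̄ = (1.17+0.62)/2 = 0.895 → q = 9.9×0.83×0.895 = 7.354 m³/s
Q = Σ q = 11.36 m³/s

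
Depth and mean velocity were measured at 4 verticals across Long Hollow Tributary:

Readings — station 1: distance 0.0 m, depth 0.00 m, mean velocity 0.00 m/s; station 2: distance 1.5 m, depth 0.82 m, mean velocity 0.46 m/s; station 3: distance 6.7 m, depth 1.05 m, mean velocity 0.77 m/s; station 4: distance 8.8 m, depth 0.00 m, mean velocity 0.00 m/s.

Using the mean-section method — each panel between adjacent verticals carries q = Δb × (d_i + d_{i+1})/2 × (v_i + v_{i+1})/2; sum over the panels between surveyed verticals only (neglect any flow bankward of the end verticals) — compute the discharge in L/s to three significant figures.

3560 L/s

Panel 1-2: Δb = 1.5 m, d̄ = (0.00+0.82)/2 = 0.41, v̄ = (0.00+0.46)/2 = 0.23 → q = 1.5×0.41×0.23 = 0.1415 m³/s
Panel 2-3: Δb = 5.2 m, d̄ = (0.82+1.05)/2 = 0.935, v̄ = (0.46+0.77)/2 = 0.615 → q = 5.2×0.935×0.615 = 2.990 m³/s
Panel 3-4: Δb = 2.1 m, d̄ = (1.05+0.00)/2 = 0.525, v̄ = (0.77+0.00)/2 = 0.385 → q = 2.1×0.525×0.385 = 0.4245 m³/s
Q = Σ q = 3.556 m³/s
= 3.556 × 1000 = 3556 L/s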